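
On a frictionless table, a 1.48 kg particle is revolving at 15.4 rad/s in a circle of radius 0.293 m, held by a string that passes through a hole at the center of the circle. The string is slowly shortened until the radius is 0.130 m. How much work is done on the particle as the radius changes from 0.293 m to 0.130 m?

W ≈ 61.5 J

No torque about the axis ⇒ m r₁² ω₁ = m r₂² ω₂.
ω₂ = ω₁ (r₁/r₂)² = (15.4)(0.293/0.130)² = 78.23 rad/s.
W = ΔKE = ½m(v₂² − v₁²) = 61.47 J.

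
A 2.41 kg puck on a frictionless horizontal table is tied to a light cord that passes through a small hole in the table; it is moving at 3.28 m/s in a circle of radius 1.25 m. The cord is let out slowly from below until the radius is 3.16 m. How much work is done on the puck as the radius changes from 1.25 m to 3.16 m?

Central (radial) force ⇒ zero torque about the center ⇒ m v r is constant.
v₂ = v₁ r₁ / r₂ = (3.28)(1.25) / (3.16) = 1.297 m/s.
W = ΔKE = ½m(v₂² − v₁²) = -10.94 J.

W ≈ -10.9 J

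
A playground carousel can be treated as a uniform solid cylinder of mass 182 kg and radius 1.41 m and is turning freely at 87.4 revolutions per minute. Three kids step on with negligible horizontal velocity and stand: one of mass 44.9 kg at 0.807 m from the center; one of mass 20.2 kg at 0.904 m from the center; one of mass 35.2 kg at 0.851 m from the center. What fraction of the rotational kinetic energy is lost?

fraction ≈ 0.283

No external torque acts about the center; L_before = L_after.
I_p = ½(182)(1.41)² = 180.9 kg·m².
Added inertia Σmr² = (44.9)(0.807)² + (20.2)(0.904)² + (35.2)(0.851)² = 71.24 kg·m²; I_f = 180.9 + 71.24 = 252.2 kg·m².
ω_f = I_p ω_i / I_f = (180.9)(87.4) / 252.2 = 62.71 rpm.
KE_i = ½(180.9)(9.153 rad/s)² = 7578 J; KE_f = ½(252.2)(6.567)² = 5437 J.
Fraction lost = 0.2825.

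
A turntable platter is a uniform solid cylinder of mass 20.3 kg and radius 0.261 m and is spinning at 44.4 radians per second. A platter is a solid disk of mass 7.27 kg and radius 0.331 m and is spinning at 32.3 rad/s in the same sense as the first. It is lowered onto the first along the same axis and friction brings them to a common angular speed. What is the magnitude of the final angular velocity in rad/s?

|ω_f| ≈ 40.0 rad/s

The coupling torques are internal; angular momentum about the shared axis is conserved.
Moments of inertia: I_A = ½(20.3)(0.261)² = 0.6914 kg·m²; I_B = ½(7.27)(0.331)² = 0.3983 kg·m².
Taking A's sense as positive: L = (0.6914)(44.4) + (0.3983)(32.3) = 43.56 kg·m²·rad/s.
Combined I = 0.6914 + 0.3983 = 1.090 kg·m².
ω_f = L / I = 43.56 / 1.090 = 39.98 rad/s.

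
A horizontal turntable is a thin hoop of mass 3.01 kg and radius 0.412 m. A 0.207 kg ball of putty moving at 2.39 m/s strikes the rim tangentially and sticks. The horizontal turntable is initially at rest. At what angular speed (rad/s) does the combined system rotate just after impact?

About the axle the impulsive forces during the collision are internal, so angular momentum about that axis is conserved.
I_p = (3.01)(0.412)² = 0.5109 kg·m². Taking the sense of the ball of putty's angular momentum as positive, L_{ball} = m v R = (0.207)(2.39)(0.412) = 0.2038 kg·m²/s.
L_i = 0 + 0.2038 = 0.2038 kg·m²/s.
After sticking, I_f = I_p + m R² = 0.5109 + (0.207)(0.412)² = 0.5461 kg·m².
ω_f = L_i / I_f = 0.2038 / 0.5461 = 0.3733 rad/s.

|ω_f| ≈ 0.373 rad/s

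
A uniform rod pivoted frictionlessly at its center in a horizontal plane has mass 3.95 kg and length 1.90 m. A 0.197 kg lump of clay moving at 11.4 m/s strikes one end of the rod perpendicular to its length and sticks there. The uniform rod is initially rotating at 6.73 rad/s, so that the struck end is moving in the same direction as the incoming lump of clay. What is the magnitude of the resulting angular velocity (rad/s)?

About the pivot the impulsive forces during the collision are internal, so angular momentum about that axis is conserved.
I_p = (1/12)(3.95)(1.90)² = 1.188 kg·m². Taking the sense of the lump of clay's angular momentum as positive, L_{lump} = m v R = (0.197)(11.4)(1.90/2) = 2.134 kg·m²/s.
L_i = +I_p ω_p + m v R = +(1.188)(6.73) + 2.134 = 10.13 kg·m²/s.
After sticking, I_f = I_p + m R² = 1.188 + (0.197)(1.90/2)² = 1.366 kg·m².
ω_f = L_i / I_f = 10.13 / 1.366 = 7.416 rad/s.

|ω_f| ≈ 7.42 rad/s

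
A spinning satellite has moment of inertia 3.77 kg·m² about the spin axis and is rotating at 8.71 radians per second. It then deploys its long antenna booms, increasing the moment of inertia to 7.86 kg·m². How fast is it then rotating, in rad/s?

No external torque acts about the spin axis, so angular momentum is conserved.
ω₂ = I₁ω₁ / I₂ = (3.770)(8.71 rad/s) / (7.860) = 4.178 rad/s.

ω₂ ≈ 4.18 rad/s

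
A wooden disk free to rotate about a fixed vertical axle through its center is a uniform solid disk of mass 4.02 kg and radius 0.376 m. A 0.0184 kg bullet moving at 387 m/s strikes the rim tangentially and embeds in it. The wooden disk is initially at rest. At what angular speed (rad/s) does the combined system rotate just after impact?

The axle reaction passes through the axle and exerts no torque about it; angular momentum about the axle is conserved through the impact.
I_p = ½(4.02)(0.376)² = 0.2842 kg·m². Taking the sense of the bullet's angular momentum as positive, L_{bullet} = m v R = (0.0184)(387)(0.376) = 2.677 kg·m²/s.
L_i = 0 + 2.677 = 2.677 kg·m²/s.
After sticking, I_f = I_p + m R² = 0.2842 + (0.0184)(0.376)² = 0.2868 kg·m².
ω_f = L_i / I_f = 2.677 / 0.2868 = 9.337 rad/s.

|ω_f| ≈ 9.34 rad/s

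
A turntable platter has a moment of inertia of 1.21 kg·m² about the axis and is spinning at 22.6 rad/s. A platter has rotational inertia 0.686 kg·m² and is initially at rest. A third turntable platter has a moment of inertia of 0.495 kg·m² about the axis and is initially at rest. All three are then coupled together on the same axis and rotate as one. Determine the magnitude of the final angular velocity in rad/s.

|ω_f| ≈ 11.4 rad/s

The coupling torques are internal; angular momentum about the shared axis is conserved.
Taking A's sense as positive: L = (1.210)(22.6) = 27.35 kg·m²·rad/s.
Combined I = 1.210 + 0.6860 + 0.4950 = 2.391 kg·m².
ω_f = L / I = 27.35 / 2.391 = 11.44 rad/s.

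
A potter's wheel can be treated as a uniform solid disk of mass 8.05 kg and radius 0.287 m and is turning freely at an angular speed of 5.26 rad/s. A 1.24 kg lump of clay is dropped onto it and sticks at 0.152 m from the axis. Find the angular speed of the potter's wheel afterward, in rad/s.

ω_f ≈ 4.84 rad/s

No external torque acts about the axis; L_before = L_after.
I_p = ½(8.05)(0.287)² = 0.3315 kg·m².
Added inertia Σmr² = (1.24)(0.152)² = 0.02865 kg·m²; I_f = 0.3315 + 0.02865 = 0.3602 kg·m².
ω_f = I_p ω_i / I_f = (0.3315)(5.26) / 0.3602 = 4.842 rad/s.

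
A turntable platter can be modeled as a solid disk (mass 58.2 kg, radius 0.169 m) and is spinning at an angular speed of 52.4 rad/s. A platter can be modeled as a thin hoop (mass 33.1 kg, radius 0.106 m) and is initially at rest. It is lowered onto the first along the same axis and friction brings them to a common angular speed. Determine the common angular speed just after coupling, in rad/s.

No external torque acts about the common axis, so total angular momentum is conserved.
Moments of inertia: I_A = ½(58.2)(0.169)² = 0.8311 kg·m²; I_B = (33.1)(0.106)² = 0.3719 kg·m².
Taking A's sense as positive: L = (0.8311)(52.4) = 43.55 kg·m²·rad/s.
Combined I = 0.8311 + 0.3719 = 1.203 kg·m².
ω_f = L / I = 43.55 / 1.203 = 36.20 rad/s.

|ω_f| ≈ 36.2 rad/s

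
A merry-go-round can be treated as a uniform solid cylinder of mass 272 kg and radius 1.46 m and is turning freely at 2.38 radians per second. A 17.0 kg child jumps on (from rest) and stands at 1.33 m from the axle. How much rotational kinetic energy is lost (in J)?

energy lost ≈ 77.2 J

The added mass arrives with no angular momentum about the axle, and any external torque about the axle is negligible, so the system's angular momentum is conserved.
I_p = ½(272)(1.46)² = 289.9 kg·m².
Added inertia Σmr² = (17.0)(1.33)² = 30.07 kg·m²; I_f = 289.9 + 30.07 = 320.0 kg·m².
ω_f = I_p ω_i / I_f = (289.9)(2.38) / 320.0 = 2.156 rad/s.
KE_i = ½(289.9)(2.380 rad/s)² = 821.0 J; KE_f = ½(320.0)(2.156)² = 743.9 J.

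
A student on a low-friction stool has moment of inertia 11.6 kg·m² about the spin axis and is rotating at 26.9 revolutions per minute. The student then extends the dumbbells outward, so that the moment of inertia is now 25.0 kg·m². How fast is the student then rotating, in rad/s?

With no external torque about the axis, L is conserved: I₁ω₁ = I₂ω₂.
ω₂ = I₁ω₁ / I₂ = (11.60)(26.9 rpm) / (25.00) = 12.48 rpm = 1.307 rad/s.

ω₂ ≈ 1.31 rad/s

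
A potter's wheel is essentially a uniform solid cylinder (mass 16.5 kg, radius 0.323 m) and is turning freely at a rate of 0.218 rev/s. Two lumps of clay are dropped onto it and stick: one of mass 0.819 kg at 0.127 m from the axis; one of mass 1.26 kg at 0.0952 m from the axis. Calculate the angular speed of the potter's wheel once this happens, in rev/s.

The added mass arrives with no angular momentum about the axis, and any external torque about the axis is negligible, so the system's angular momentum is conserved.
I_p = ½(16.5)(0.323)² = 0.8607 kg·m².
Added inertia Σmr² = (0.819)(0.127)² + (1.26)(0.0952)² = 0.02463 kg·m²; I_f = 0.8607 + 0.02463 = 0.8853 kg·m².
ω_f = I_p ω_i / I_f = (0.8607)(0.218) / 0.8853 = 0.2119 rev/s.

ω_f ≈ 0.212 rev/s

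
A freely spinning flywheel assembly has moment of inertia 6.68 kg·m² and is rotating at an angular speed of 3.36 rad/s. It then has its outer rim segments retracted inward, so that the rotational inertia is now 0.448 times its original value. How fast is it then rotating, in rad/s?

ω₂ ≈ 7.50 rad/s

No external torque acts about the spin axis, so angular momentum is conserved.
I₂ = 0.448 × 6.68 = 2.993 kg·m².
ω₂ = I₁ω₁ / I₂ = (6.680)(3.36 rad/s) / (2.993) = 7.500 rad/s.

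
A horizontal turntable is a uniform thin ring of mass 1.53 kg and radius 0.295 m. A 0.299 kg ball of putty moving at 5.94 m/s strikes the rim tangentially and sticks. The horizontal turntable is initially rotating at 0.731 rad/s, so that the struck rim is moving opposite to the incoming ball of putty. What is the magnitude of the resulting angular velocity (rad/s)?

|ω_f| ≈ 2.68 rad/s

About the axle the impulsive forces during the collision are internal, so angular momentum about that axis is conserved.
I_p = (1.53)(0.295)² = 0.1331 kg·m². Taking the sense of the ball of putty's angular momentum as positive, L_{ball} = m v R = (0.299)(5.94)(0.295) = 0.5239 kg·m²/s.
L_i = −I_p ω_p + m v R = −(0.1331)(0.731) + 0.5239 = 0.4266 kg·m²/s.
After sticking, I_f = I_p + m R² = 0.1331 + (0.299)(0.295)² = 0.1592 kg·m².
ω_f = L_i / I_f = 0.4266 / 0.1592 = 2.680 rad/s.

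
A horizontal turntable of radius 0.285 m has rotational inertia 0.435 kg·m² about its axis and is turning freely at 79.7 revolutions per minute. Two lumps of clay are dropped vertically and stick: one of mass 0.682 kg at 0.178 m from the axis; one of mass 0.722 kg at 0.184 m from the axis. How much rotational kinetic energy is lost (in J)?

No external torque acts about the axis; L_before = L_after.
Added inertia Σmr² = (0.682)(0.178)² + (0.722)(0.184)² = 0.04605 kg·m²; I_f = 0.4350 + 0.04605 = 0.4811 kg·m².
ω_f = I_p ω_i / I_f = (0.4350)(79.7) / 0.4811 = 72.07 rpm.
KE_i = ½(0.4350)(8.346 rad/s)² = 15.15 J; KE_f = ½(0.4811)(7.547)² = 13.70 J.

energy lost ≈ 1.45 J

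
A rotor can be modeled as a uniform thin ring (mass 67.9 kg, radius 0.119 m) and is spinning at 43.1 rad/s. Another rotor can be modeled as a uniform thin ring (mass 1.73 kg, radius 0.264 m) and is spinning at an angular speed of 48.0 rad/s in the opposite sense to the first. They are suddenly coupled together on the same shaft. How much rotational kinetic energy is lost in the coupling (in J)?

The coupling torques are internal; angular momentum about the shared axis is conserved.
Moments of inertia: I_A = (67.9)(0.119)² = 0.9615 kg·m²; I_B = (1.73)(0.264)² = 0.1206 kg·m².
Taking A's sense as positive: L = (0.9615)(43.1) − (0.1206)(48.0) = 35.65 kg·m²·rad/s.
Combined I = 0.9615 + 0.1206 = 1.082 kg·m².
ω_f = L / I = 35.65 / 1.082 = 32.95 rad/s.
KE_i = ½ΣIω² = 1032 J; KE_f = ½(1.082)(32.95)² = 587.4 J.

ΔKE lost ≈ 445 J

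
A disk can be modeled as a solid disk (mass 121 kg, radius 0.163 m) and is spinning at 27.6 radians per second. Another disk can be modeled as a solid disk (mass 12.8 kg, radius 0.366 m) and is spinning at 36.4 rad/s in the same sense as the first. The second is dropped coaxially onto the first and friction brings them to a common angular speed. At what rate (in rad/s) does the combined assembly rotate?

The coupling torques are internal; angular momentum about the shared axis is conserved.
Moments of inertia: I_A = ½(121)(0.163)² = 1.607 kg·m²; I_B = ½(12.8)(0.366)² = 0.8573 kg·m².
Taking A's sense as positive: L = (1.607)(27.6) + (0.8573)(36.4) = 75.57 kg·m²·rad/s.
Combined I = 1.607 + 0.8573 = 2.465 kg·m².
ω_f = L / I = 75.57 / 2.465 = 30.66 rad/s.

|ω_f| ≈ 30.7 rad/s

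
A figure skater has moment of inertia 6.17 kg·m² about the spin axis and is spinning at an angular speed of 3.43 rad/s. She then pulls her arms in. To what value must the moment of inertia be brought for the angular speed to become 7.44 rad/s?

I₂ ≈ 2.84 kg·m²

With no external torque about the axis, L is conserved: I₁ω₁ = I₂ω₂.
I₂ = I₁ω₁ / ω₂ = (6.17)(3.43) / (7.44) = 2.845 kg·m².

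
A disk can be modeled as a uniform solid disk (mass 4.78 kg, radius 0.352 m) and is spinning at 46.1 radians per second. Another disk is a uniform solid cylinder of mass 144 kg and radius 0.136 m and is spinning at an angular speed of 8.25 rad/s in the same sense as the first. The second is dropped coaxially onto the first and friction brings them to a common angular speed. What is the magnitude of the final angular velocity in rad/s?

|ω_f| ≈ 15.1 rad/s

The coupling torques are internal; angular momentum about the shared axis is conserved.
Moments of inertia: I_A = ½(4.78)(0.352)² = 0.2961 kg·m²; I_B = ½(144)(0.136)² = 1.332 kg·m².
Taking A's sense as positive: L = (0.2961)(46.1) + (1.332)(8.25) = 24.64 kg·m²·rad/s.
Combined I = 0.2961 + 1.332 = 1.628 kg·m².
ω_f = L / I = 24.64 / 1.628 = 15.14 rad/s.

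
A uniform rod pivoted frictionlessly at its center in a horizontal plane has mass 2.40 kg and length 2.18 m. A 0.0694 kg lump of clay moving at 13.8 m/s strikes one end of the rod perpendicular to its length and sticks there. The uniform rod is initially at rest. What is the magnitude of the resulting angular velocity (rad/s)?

The axle reaction passes through the pivot and exerts no torque about it; angular momentum about the pivot is conserved through the impact.
I_p = (1/12)(2.40)(2.18)² = 0.9505 kg·m². Taking the sense of the lump of clay's angular momentum as positive, L_{lump} = m v R = (0.0694)(13.8)(2.18/2) = 1.044 kg·m²/s.
L_i = 0 + 1.044 = 1.044 kg·m²/s.
After sticking, I_f = I_p + m R² = 0.9505 + (0.0694)(2.18/2)² = 1.033 kg·m².
ω_f = L_i / I_f = 1.044 / 1.033 = 1.011 rad/s.

|ω_f| ≈ 1.01 rad/s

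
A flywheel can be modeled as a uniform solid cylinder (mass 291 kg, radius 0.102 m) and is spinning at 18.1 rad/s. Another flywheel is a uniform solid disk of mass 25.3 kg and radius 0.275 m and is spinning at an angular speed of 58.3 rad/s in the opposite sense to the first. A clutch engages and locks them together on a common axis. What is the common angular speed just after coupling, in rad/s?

The coupling torques are internal; angular momentum about the shared axis is conserved.
Moments of inertia: I_A = ½(291)(0.102)² = 1.514 kg·m²; I_B = ½(25.3)(0.275)² = 0.9567 kg·m².
Taking A's sense as positive: L = (1.514)(18.1) − (0.9567)(58.3) = -28.37 kg·m²·rad/s.
Combined I = 1.514 + 0.9567 = 2.470 kg·m².
ω_f = L / I = -28.37 / 2.470 = -11.49 rad/s.

|ω_f| ≈ 11.5 rad/s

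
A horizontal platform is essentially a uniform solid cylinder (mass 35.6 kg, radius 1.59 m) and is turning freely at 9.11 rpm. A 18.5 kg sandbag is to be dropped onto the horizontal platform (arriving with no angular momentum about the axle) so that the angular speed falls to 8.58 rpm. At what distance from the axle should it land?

r ≈ 0.388 m

No external torque acts about the axle; L_before = L_after.
I_p = ½(35.6)(1.59)² = 45.00 kg·m².
I_p ω_i = (I_p + m r²) ω_f ⇒ m r² = I_p(ω_i/ω_f − 1) = 45.00(9.11/8.58 − 1) = 2.780 kg·m².
r = √(2.780/18.5) = 0.3876 m.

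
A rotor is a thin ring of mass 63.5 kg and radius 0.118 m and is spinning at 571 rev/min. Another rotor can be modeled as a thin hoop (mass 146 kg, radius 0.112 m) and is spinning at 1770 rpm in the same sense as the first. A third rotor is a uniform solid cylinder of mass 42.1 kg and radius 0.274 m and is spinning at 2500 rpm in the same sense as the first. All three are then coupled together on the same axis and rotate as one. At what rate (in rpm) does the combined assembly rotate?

|ω_f| ≈ 1790 rpm

No external torque acts about the common axis, so total angular momentum is conserved.
Moments of inertia: I_A = (63.5)(0.118)² = 0.8842 kg·m²; I_B = (146)(0.112)² = 1.831 kg·m²; I_C = ½(42.1)(0.274)² = 1.580 kg·m².
Taking A's sense as positive: L = (0.8842)(571) + (1.831)(1770) + (1.580)(2500) = 7697 kg·m²·rpm.
Combined I = 0.8842 + 1.831 + 1.580 = 4.296 kg·m².
ω_f = L / I = 7697 / 4.296 = 1792 rpm.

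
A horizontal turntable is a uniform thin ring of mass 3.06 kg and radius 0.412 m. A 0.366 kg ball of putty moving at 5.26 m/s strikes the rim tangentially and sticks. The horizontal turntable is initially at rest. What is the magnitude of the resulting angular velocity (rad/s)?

|ω_f| ≈ 1.36 rad/s

About the axle the impulsive forces during the collision are internal, so angular momentum about that axis is conserved.
I_p = (3.06)(0.412)² = 0.5194 kg·m². Taking the sense of the ball of putty's angular momentum as positive, L_{ball} = m v R = (0.366)(5.26)(0.412) = 0.7932 kg·m²/s.
L_i = 0 + 0.7932 = 0.7932 kg·m²/s.
After sticking, I_f = I_p + m R² = 0.5194 + (0.366)(0.412)² = 0.5815 kg·m².
ω_f = L_i / I_f = 0.7932 / 0.5815 = 1.364 rad/s.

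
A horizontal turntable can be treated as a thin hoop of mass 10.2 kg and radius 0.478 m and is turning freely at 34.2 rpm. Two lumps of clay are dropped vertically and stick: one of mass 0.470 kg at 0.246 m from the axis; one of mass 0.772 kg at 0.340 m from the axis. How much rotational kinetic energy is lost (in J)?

No external torque acts about the axis; L_before = L_after.
I_p = (10.2)(0.478)² = 2.331 kg·m².
Added inertia Σmr² = (0.470)(0.246)² + (0.772)(0.340)² = 0.1177 kg·m²; I_f = 2.331 + 0.1177 = 2.448 kg·m².
ω_f = I_p ω_i / I_f = (2.331)(34.2) / 2.448 = 32.56 rpm.
KE_i = ½(2.331)(3.581 rad/s)² = 14.95 J; KE_f = ½(2.448)(3.409)² = 14.23 J.

energy lost ≈ 0.718 J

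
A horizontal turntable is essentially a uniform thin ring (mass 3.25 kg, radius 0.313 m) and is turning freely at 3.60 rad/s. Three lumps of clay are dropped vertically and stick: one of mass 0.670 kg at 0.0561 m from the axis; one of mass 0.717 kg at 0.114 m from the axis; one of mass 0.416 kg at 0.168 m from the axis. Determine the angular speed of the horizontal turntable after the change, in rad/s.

ω_f ≈ 3.36 rad/s

The added mass arrives with no angular momentum about the axis, and any external torque about the axis is negligible, so the system's angular momentum is conserved.
I_p = (3.25)(0.313)² = 0.3184 kg·m².
Added inertia Σmr² = (0.670)(0.0561)² + (0.717)(0.114)² + (0.416)(0.168)² = 0.02317 kg·m²; I_f = 0.3184 + 0.02317 = 0.3416 kg·m².
ω_f = I_p ω_i / I_f = (0.3184)(3.60) / 0.3416 = 3.356 rad/s.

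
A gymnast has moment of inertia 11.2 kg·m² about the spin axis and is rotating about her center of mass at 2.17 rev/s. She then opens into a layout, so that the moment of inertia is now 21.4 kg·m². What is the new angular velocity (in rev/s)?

No external torque acts about the spin axis, so angular momentum is conserved.
ω₂ = I₁ω₁ / I₂ = (11.20)(2.17 rev/s) / (21.40) = 1.136 rev/s.

ω₂ ≈ 1.14 rev/s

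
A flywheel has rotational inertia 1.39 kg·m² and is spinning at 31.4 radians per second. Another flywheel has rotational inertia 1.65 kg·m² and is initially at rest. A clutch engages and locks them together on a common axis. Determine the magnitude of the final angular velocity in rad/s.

|ω_f| ≈ 14.4 rad/s

No external torque acts about the common axis, so total angular momentum is conserved.
Taking A's sense as positive: L = (1.390)(31.4) = 43.65 kg·m²·rad/s.
Combined I = 1.390 + 1.650 = 3.040 kg·m².
ω_f = L / I = 43.65 / 3.040 = 14.36 rad/s.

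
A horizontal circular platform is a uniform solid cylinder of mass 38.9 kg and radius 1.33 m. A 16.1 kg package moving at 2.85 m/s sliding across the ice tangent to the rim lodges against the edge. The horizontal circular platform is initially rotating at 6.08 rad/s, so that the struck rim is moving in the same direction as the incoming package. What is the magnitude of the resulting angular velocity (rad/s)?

|ω_f| ≈ 4.30 rad/s

The axle reaction passes through the central axle and exerts no torque about it; angular momentum about the central axle is conserved through the impact.
I_p = ½(38.9)(1.33)² = 34.41 kg·m². Taking the sense of the package's angular momentum as positive, L_{package} = m v R = (16.1)(2.85)(1.33) = 61.03 kg·m²/s.
L_i = +I_p ω_p + m v R = +(34.41)(6.08) + 61.03 = 270.2 kg·m²/s.
After sticking, I_f = I_p + m R² = 34.41 + (16.1)(1.33)² = 62.88 kg·m².
ω_f = L_i / I_f = 270.2 / 62.88 = 4.297 rad/s.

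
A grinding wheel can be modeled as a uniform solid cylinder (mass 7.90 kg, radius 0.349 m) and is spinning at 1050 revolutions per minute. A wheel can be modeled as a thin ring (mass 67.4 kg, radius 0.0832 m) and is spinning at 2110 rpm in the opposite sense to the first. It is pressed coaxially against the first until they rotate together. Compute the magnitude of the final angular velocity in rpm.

No external torque acts about the common axis, so total angular momentum is conserved.
Moments of inertia: I_A = ½(7.90)(0.349)² = 0.4811 kg·m²; I_B = (67.4)(0.0832)² = 0.4666 kg·m².
Taking A's sense as positive: L = (0.4811)(1050) − (0.4666)(2110) = -479.3 kg·m²·rpm.
Combined I = 0.4811 + 0.4666 = 0.9477 kg·m².
ω_f = L / I = -479.3 / 0.9477 = -505.7 rpm.

|ω_f| ≈ 506 rpm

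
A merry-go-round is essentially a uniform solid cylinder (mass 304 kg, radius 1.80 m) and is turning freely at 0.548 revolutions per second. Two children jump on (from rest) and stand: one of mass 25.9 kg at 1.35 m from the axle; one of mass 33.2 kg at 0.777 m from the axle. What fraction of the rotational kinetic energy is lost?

fraction ≈ 0.120

No external torque acts about the axle; L_before = L_after.
I_p = ½(304)(1.80)² = 492.5 kg·m².
Added inertia Σmr² = (25.9)(1.35)² + (33.2)(0.777)² = 67.25 kg·m²; I_f = 492.5 + 67.25 = 559.7 kg·m².
ω_f = I_p ω_i / I_f = (492.5)(0.548) / 559.7 = 0.4822 rev/s.
KE_i = ½(492.5)(3.443 rad/s)² = 2919 J; KE_f = ½(559.7)(3.030)² = 2569 J.
Fraction lost = 0.1201.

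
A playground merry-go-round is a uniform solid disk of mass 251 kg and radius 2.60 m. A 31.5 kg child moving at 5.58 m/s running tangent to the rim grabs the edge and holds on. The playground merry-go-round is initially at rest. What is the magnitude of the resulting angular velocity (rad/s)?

The axle reaction passes through the axle and exerts no torque about it; angular momentum about the axle is conserved through the impact.
I_p = ½(251)(2.60)² = 848.4 kg·m². Taking the sense of the child's angular momentum as positive, L_{child} = m v R = (31.5)(5.58)(2.60) = 457.0 kg·m²/s.
L_i = 0 + 457.0 = 457.0 kg·m²/s.
After sticking, I_f = I_p + m R² = 848.4 + (31.5)(2.60)² = 1061 kg·m².
ω_f = L_i / I_f = 457.0 / 1061 = 0.4306 rad/s.

|ω_f| ≈ 0.431 rad/s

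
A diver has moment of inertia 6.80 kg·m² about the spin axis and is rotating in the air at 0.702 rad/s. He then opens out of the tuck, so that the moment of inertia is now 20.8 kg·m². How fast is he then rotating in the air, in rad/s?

No external torque acts about the spin axis, so angular momentum is conserved.
ω₂ = I₁ω₁ / I₂ = (6.800)(0.702 rad/s) / (20.80) = 0.2295 rad/s.

ω₂ ≈ 0.229 rad/s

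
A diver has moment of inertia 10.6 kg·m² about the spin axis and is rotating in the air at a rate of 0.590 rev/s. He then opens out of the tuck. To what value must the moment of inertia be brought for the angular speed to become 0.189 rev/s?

With no external torque about the axis, L is conserved: I₁ω₁ = I₂ω₂.
I₂ = I₁ω₁ / ω₂ = (10.6)(0.590) / (0.189) = 33.09 kg·m².

I₂ ≈ 33.1 kg·m²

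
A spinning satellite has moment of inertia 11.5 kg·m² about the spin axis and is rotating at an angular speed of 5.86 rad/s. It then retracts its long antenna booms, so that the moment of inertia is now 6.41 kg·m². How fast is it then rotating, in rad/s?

ω₂ ≈ 10.5 rad/s

Angular momentum about the spin axis is conserved since the torque about it is zero.
ω₂ = I₁ω₁ / I₂ = (11.50)(5.86 rad/s) / (6.410) = 10.51 rad/s.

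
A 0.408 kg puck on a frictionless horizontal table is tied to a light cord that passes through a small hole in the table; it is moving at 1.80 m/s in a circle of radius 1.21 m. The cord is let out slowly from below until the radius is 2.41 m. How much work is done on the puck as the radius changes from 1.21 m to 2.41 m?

W ≈ -0.494 J

The only horizontal force on the mass is along the cord (radial), so it exerts no torque about the hole and angular momentum m v r is conserved.
v₂ = v₁ r₁ / r₂ = (1.80)(1.21) / (2.41) = 0.9037 m/s.
W = ΔKE = ½m(v₂² − v₁²) = -0.4943 J.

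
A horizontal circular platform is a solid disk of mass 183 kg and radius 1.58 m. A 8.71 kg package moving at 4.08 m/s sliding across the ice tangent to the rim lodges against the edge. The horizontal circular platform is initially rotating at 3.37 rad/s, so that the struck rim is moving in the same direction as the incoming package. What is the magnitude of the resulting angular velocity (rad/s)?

The axle reaction passes through the central axle and exerts no torque about it; angular momentum about the central axle is conserved through the impact.
I_p = ½(183)(1.58)² = 228.4 kg·m². Taking the sense of the package's angular momentum as positive, L_{package} = m v R = (8.71)(4.08)(1.58) = 56.15 kg·m²/s.
L_i = +I_p ω_p + m v R = +(228.4)(3.37) + 56.15 = 825.9 kg·m²/s.
After sticking, I_f = I_p + m R² = 228.4 + (8.71)(1.58)² = 250.2 kg·m².
ω_f = L_i / I_f = 825.9 / 250.2 = 3.302 rad/s.

|ω_f| ≈ 3.30 rad/s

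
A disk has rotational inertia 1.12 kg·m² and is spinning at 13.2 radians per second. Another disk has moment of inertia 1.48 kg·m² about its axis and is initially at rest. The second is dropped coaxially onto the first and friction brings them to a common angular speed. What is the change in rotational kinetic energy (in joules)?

The coupling torques are internal; angular momentum about the shared axis is conserved.
Taking A's sense as positive: L = (1.120)(13.2) = 14.78 kg·m²·rad/s.
Combined I = 1.120 + 1.480 = 2.600 kg·m².
ω_f = L / I = 14.78 / 2.600 = 5.686 rad/s.
KE_i = ½ΣIω² = 97.57 J; KE_f = ½(2.600)(5.686)² = 42.03 J.

ΔKE ≈ -55.5 J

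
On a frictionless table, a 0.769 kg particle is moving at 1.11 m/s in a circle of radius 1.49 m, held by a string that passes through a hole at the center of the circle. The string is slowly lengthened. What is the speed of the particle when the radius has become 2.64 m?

Central (radial) force ⇒ zero torque about the center ⇒ m v r is constant.
v₂ = v₁ r₁ / r₂ = (1.11)(1.49) / (2.64) = 0.6265 m/s.

v₂ ≈ 0.626 m/s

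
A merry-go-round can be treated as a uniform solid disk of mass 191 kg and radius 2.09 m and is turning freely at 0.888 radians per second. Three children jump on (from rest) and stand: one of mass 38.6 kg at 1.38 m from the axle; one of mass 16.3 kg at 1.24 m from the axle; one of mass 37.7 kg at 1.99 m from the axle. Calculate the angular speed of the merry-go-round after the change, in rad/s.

No external torque acts about the axle; L_before = L_after.
I_p = ½(191)(2.09)² = 417.2 kg·m².
Added inertia Σmr² = (38.6)(1.38)² + (16.3)(1.24)² + (37.7)(1.99)² = 247.9 kg·m²; I_f = 417.2 + 247.9 = 665.0 kg·m².
ω_f = I_p ω_i / I_f = (417.2)(0.888) / 665.0 = 0.5570 rad/s.

ω_f ≈ 0.557 rad/s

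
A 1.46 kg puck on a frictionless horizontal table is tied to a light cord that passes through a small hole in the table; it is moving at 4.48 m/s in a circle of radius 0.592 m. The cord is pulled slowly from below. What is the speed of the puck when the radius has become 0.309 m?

Central (radial) force ⇒ zero torque about the center ⇒ m v r is constant.
v₂ = v₁ r₁ / r₂ = (4.48)(0.592) / (0.309) = 8.583 m/s.

v₂ ≈ 8.58 m/s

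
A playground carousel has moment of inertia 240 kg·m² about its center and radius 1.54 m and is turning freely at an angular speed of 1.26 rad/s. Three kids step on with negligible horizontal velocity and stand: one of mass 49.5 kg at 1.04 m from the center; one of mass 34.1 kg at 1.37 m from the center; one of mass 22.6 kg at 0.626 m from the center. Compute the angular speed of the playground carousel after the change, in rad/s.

No external torque acts about the center; L_before = L_after.
Added inertia Σmr² = (49.5)(1.04)² + (34.1)(1.37)² + (22.6)(0.626)² = 126.4 kg·m²; I_f = 240.0 + 126.4 = 366.4 kg·m².
ω_f = I_p ω_i / I_f = (240.0)(1.26) / 366.4 = 0.8253 rad/s.

ω_f ≈ 0.825 rad/s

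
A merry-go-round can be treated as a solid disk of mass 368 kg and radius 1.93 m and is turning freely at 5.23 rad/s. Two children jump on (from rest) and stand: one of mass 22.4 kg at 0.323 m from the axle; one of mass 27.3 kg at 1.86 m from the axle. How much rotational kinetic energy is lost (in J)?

The added mass arrives with no angular momentum about the axle, and any external torque about the axle is negligible, so the system's angular momentum is conserved.
I_p = ½(368)(1.93)² = 685.4 kg·m².
Added inertia Σmr² = (22.4)(0.323)² + (27.3)(1.86)² = 96.78 kg·m²; I_f = 685.4 + 96.78 = 782.2 kg·m².
ω_f = I_p ω_i / I_f = (685.4)(5.23) / 782.2 = 4.583 rad/s.
KE_i = ½(685.4)(5.230 rad/s)² = 9374 J; KE_f = ½(782.2)(4.583)² = 8214 J.

energy lost ≈ 1160 J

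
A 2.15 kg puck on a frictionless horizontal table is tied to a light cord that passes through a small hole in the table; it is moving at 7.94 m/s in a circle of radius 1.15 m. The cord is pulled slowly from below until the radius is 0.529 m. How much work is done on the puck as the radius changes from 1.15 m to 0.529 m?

Central (radial) force ⇒ zero torque about the center ⇒ m v r is constant.
v₂ = v₁ r₁ / r₂ = (7.94)(1.15) / (0.529) = 17.26 m/s.
W = ΔKE = ½m(v₂² − v₁²) = 252.5 J.

W ≈ 253 J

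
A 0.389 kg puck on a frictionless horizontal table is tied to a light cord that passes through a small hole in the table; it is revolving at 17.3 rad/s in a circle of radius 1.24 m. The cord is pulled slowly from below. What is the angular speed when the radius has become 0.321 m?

ω₂ ≈ 258 rad/s

No torque about the axis ⇒ m r₁² ω₁ = m r₂² ω₂.
ω₂ = ω₁ (r₁/r₂)² = (17.3)(1.24/0.321)² = 258.2 rad/s.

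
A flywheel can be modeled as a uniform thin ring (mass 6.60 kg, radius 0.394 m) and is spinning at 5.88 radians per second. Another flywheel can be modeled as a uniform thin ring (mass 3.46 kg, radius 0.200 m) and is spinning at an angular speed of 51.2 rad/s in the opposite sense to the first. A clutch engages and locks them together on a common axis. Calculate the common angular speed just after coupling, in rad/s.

|ω_f| ≈ 0.913 rad/s

The coupling torques are internal; angular momentum about the shared axis is conserved.
Moments of inertia: I_A = (6.60)(0.394)² = 1.025 kg·m²; I_B = (3.46)(0.200)² = 0.1384 kg·m².
Taking A's sense as positive: L = (1.025)(5.88) − (0.1384)(51.2) = -1.062 kg·m²·rad/s.
Combined I = 1.025 + 0.1384 = 1.163 kg·m².
ω_f = L / I = -1.062 / 1.163 = -0.9129 rad/s.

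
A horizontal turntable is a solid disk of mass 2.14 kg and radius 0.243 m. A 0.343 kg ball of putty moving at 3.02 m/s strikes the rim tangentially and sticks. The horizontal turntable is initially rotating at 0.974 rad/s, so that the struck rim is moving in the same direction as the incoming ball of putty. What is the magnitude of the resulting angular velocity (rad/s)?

About the axle the impulsive forces during the collision are internal, so angular momentum about that axis is conserved.
I_p = ½(2.14)(0.243)² = 0.06318 kg·m². Taking the sense of the ball of putty's angular momentum as positive, L_{ball} = m v R = (0.343)(3.02)(0.243) = 0.2517 kg·m²/s.
L_i = +I_p ω_p + m v R = +(0.06318)(0.974) + 0.2517 = 0.3133 kg·m²/s.
After sticking, I_f = I_p + m R² = 0.06318 + (0.343)(0.243)² = 0.08344 kg·m².
ω_f = L_i / I_f = 0.3133 / 0.08344 = 3.754 rad/s.

|ω_f| ≈ 3.75 rad/s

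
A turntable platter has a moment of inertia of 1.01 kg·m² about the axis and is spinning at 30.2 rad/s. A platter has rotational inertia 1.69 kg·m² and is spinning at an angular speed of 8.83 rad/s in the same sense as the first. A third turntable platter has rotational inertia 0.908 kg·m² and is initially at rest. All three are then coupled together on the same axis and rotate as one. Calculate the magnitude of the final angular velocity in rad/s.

No external torque acts about the common axis, so total angular momentum is conserved.
Taking A's sense as positive: L = (1.010)(30.2) + (1.690)(8.83) = 45.42 kg·m²·rad/s.
Combined I = 1.010 + 1.690 + 0.9080 = 3.608 kg·m².
ω_f = L / I = 45.42 / 3.608 = 12.59 rad/s.

|ω_f| ≈ 12.6 rad/s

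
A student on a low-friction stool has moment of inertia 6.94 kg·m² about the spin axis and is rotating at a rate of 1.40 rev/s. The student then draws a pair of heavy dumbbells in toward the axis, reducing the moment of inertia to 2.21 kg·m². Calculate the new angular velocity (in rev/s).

No external torque acts about the spin axis, so angular momentum is conserved.
ω₂ = I₁ω₁ / I₂ = (6.940)(1.40 rev/s) / (2.210) = 4.396 rev/s.

ω₂ ≈ 4.40 rev/s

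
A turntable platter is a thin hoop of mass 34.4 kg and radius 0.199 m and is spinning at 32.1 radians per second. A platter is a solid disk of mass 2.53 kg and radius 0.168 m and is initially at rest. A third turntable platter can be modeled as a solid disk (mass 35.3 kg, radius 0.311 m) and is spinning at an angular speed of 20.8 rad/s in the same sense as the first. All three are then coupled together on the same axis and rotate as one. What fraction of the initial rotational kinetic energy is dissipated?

The coupling torques are internal; angular momentum about the shared axis is conserved.
Moments of inertia: I_A = (34.4)(0.199)² = 1.362 kg·m²; I_B = ½(2.53)(0.168)² = 0.03570 kg·m²; I_C = ½(35.3)(0.311)² = 1.707 kg·m².
Taking A's sense as positive: L = (1.362)(32.1) + (1.707)(20.8) = 79.24 kg·m²·rad/s.
Combined I = 1.362 + 0.03570 + 1.707 = 3.105 kg·m².
ω_f = L / I = 79.24 / 3.105 = 25.52 rad/s.
KE_i = ½ΣIω² = 1071 J; KE_f = ½(3.105)(25.52)² = 1011 J.
Fraction dissipated = (KE_i − KE_f)/KE_i = 0.05614.

fraction ≈ 0.0561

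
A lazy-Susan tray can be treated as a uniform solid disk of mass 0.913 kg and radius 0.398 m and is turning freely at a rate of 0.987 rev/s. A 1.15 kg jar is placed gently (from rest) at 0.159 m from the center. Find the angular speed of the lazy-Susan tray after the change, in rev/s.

ω_f ≈ 0.704 rev/s

The added mass arrives with no angular momentum about the center, and any external torque about the center is negligible, so the system's angular momentum is conserved.
I_p = ½(0.913)(0.398)² = 0.07231 kg·m².
Added inertia Σmr² = (1.15)(0.159)² = 0.02907 kg·m²; I_f = 0.07231 + 0.02907 = 0.1014 kg·m².
ω_f = I_p ω_i / I_f = (0.07231)(0.987) / 0.1014 = 0.7040 rev/s.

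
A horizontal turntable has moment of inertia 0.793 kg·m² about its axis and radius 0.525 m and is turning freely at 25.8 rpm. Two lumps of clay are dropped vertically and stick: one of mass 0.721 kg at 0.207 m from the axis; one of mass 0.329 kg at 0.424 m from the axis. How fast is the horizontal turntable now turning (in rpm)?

ω_f ≈ 23.2 rpm

No external torque acts about the axis; L_before = L_after.
Added inertia Σmr² = (0.721)(0.207)² + (0.329)(0.424)² = 0.09004 kg·m²; I_f = 0.7930 + 0.09004 = 0.8830 kg·m².
ω_f = I_p ω_i / I_f = (0.7930)(25.8) / 0.8830 = 23.17 rpm.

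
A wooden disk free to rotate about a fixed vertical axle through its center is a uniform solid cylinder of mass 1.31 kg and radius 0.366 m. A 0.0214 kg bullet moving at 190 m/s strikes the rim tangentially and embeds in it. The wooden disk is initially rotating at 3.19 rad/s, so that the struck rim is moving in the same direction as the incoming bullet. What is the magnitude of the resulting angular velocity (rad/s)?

About the axle the impulsive forces during the collision are internal, so angular momentum about that axis is conserved.
I_p = ½(1.31)(0.366)² = 0.08774 kg·m². Taking the sense of the bullet's angular momentum as positive, L_{bullet} = m v R = (0.0214)(190)(0.366) = 1.488 kg·m²/s.
L_i = +I_p ω_p + m v R = +(0.08774)(3.19) + 1.488 = 1.768 kg·m²/s.
After sticking, I_f = I_p + m R² = 0.08774 + (0.0214)(0.366)² = 0.09061 kg·m².
ω_f = L_i / I_f = 1.768 / 0.09061 = 19.51 rad/s.

|ω_f| ≈ 19.5 rad/s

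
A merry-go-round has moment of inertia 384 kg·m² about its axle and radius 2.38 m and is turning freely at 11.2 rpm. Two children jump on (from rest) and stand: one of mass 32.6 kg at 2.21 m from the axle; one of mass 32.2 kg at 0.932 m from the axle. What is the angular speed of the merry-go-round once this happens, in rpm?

No external torque acts about the axle; L_before = L_after.
Added inertia Σmr² = (32.6)(2.21)² + (32.2)(0.932)² = 187.2 kg·m²; I_f = 384.0 + 187.2 = 571.2 kg·m².
ω_f = I_p ω_i / I_f = (384.0)(11.2) / 571.2 = 7.530 rpm.

ω_f ≈ 7.53 rpm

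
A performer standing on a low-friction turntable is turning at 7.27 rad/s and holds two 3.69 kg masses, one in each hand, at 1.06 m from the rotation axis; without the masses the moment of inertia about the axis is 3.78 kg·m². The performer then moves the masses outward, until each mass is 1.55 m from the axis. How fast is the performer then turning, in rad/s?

No external torque acts about the spin axis, so angular momentum is conserved.
I₁ = 3.78 + 2(3.69)(1.06)² = 12.07 kg·m²; I₂ = 3.78 + 2(3.69)(1.55)² = 21.51 kg·m².
ω₂ = I₁ω₁ / I₂ = (12.07)(7.27 rad/s) / (21.51) = 4.080 rad/s.

ω₂ ≈ 4.08 rad/s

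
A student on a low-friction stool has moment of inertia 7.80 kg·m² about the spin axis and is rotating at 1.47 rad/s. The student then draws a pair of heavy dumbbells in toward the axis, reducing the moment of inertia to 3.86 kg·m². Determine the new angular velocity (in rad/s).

No external torque acts about the spin axis, so angular momentum is conserved.
ω₂ = I₁ω₁ / I₂ = (7.800)(1.47 rad/s) / (3.860) = 2.970 rad/s.

ω₂ ≈ 2.97 rad/s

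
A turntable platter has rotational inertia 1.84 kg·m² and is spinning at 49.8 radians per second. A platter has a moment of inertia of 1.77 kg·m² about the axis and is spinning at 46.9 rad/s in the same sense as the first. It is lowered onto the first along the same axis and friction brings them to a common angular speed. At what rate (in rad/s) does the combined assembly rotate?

|ω_f| ≈ 48.4 rad/s

The coupling torques are internal; angular momentum about the shared axis is conserved.
Taking A's sense as positive: L = (1.840)(49.8) + (1.770)(46.9) = 174.6 kg·m²·rad/s.
Combined I = 1.840 + 1.770 = 3.610 kg·m².
ω_f = L / I = 174.6 / 3.610 = 48.38 rad/s.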